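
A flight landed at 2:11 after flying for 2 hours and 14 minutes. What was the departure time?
Starting time: 2:11 = 131 total minutes past 12:00
Subtracting: 2 hours and 14 minutes = 134 minutes
131 - 134 = -3 (negative, add 12 hours = 720) = 717 minutes
= 11 hours and 57 minutes past 12:00 = 11:57

Final answer: 11:57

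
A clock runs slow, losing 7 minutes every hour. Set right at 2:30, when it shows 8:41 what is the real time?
For every 60 true minutes, the faulty clock advances 53 minutes, so 1 faulty-clock minute corresponds to 60/53 true minutes.
From 2:30 to 8:41 on the faulty dial is 371 minutes.
True elapsed: 371 x 60/53 = 420 minutes = 7 hours.
True time: 2:30 + 7 hours = 9:30.

Final answer: 9:30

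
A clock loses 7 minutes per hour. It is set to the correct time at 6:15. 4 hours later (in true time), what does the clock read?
For every 60 true minutes, the faulty clock advances 60 - 7 = 53 minutes.
True elapsed: 4 hours = 240 minutes.
Faulty clock advances: 240 x 53/60 = 212 minutes (drift: 28 minutes behind).
Shown time: 6:15 + 212 minutes = 9:47.

Final answer: 9:47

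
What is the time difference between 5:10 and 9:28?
From 5:10 to 9:28:
(9 x 60 + 28) - (5 x 60 + 10) = 568 - 310 = 258 minutes
= 4 hours and 18 minutes

Final answer: 4 hours and 18 minutes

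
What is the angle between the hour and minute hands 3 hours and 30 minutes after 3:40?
First find the time 3 hours and 30 minutes after 3:40.
Total minutes: 3 x 60 + 40 + 3 x 60 + 30 = 430.
430 mod 720 = 430 minutes = 7:10.
Now compute the angle at 7:10:
Hour hand: 7 x 30 + 10 x 0.5 = 215 degrees
Minute hand: 10 x 6 = 60 degrees
Difference: |215 - 60| = 155 degrees
The angle is 155 degrees

Final answer: 155 degrees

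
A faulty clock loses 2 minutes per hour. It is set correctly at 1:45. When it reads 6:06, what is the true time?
For every 60 true minutes, the faulty clock advances 58 minutes, so 1 faulty-clock minute corresponds to 60/58 true minutes.
From 1:45 to 6:06 on the faulty dial is 261 minutes.
True elapsed: 261 x 60/58 = 270 minutes = 4 hours and 30 minutes.
True time: 1:45 + 4 hours and 30 minutes = 6:15.

Final answer: 6:15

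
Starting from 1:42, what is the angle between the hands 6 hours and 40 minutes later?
First find the time 6 hours and 40 minutes after 1:42.
Total minutes: 1 x 60 + 42 + 6 x 60 + 40 = 502.
502 mod 720 = 502 minutes = 8:22.
Now compute the angle at 8:22:
Hour hand: 8 x 30 + 22 x 0.5 = 251 degrees
Minute hand: 22 x 6 = 132 degrees
Difference: |251 - 132| = 119 degrees
The angle is 119 degrees

Final answer: 119 degrees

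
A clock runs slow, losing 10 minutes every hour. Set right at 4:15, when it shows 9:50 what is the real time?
For every 60 true minutes, the faulty clock advances 50 minutes, so 1 faulty-clock minute corresponds to 60/50 true minutes.
From 4:15 to 9:50 on the faulty dial is 335 minutes.
True elapsed: 335 x 60/50 = 402 minutes = 6 hours and 42 minutes.
True time: 4:15 + 6 hours and 42 minutes = 10:57.

Final answer: 10:57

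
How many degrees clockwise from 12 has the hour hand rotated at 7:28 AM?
The hour hand moves 30 degrees per hour and 0.5 degrees per minute.
At 7:28: (7) x 30 + 28 x 0.5 = 210 + 14 = 224 degrees

Final answer: 224 degrees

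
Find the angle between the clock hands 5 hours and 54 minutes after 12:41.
First find the time 5 hours and 54 minutes after 12:41.
Total minutes: 12 x 60 + 41 + 5 x 60 + 54 = 1115.
1115 mod 720 = 395 minutes = 6:35.
Now compute the angle at 6:35:
Hour hand: 6 x 30 + 35 x 0.5 = 197.5 degrees
Minute hand: 35 x 6 = 210 degrees
Difference: |197.5 - 210| = 12.5 degrees
The angle is 12.5 degrees

Final answer: 12.5 degrees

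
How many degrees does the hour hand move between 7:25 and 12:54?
The hour hand moves 0.5 degrees per minute.
Time elapsed: 12:54 - 7:25 = 329 minutes
Angular displacement: 329 x 0.5 = 164.5 degrees

Final answer: 164.5 degrees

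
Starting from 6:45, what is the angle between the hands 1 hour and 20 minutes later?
First find the time 1 hour and 20 minutes after 6:45.
Total minutes: 6 x 60 + 45 + 1 x 60 + 20 = 485.
485 mod 720 = 485 minutes = 8:05.
Now compute the angle at 8:05:
Hour hand: 8 x 30 + 5 x 0.5 = 242.5 degrees
Minute hand: 5 x 6 = 30 degrees
Difference: |242.5 - 30| = 212.5 degrees
Smaller angle: 360 - 212.5 = 147.5 degrees

Final answer: 147.5 degrees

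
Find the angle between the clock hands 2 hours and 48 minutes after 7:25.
First find the time 2 hours and 48 minutes after 7:25.
Total minutes: 7 x 60 + 25 + 2 x 60 + 48 = 613.
613 mod 720 = 613 minutes = 10:13.
Now compute the angle at 10:13:
Hour hand: 10 x 30 + 13 x 0.5 = 306.5 degrees
Minute hand: 13 x 6 = 78 degrees
Difference: |306.5 - 78| = 228.5 degrees
Smaller angle: 360 - 228.5 = 131.5 degrees

Final answer: 131.5 degrees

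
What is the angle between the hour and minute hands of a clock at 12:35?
Hour hand position: 0 x 30 + 35 x 0.5 = 17.5 degrees
Minute hand position: 35 x 6 = 210 degrees
Difference: |17.5 - 210| = 192.5 degrees
Since 192.5 > 180, the smaller angle is 360 - 192.5 = 167.5 degrees

Final answer: 167.5 degrees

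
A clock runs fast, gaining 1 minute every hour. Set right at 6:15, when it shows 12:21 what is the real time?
For every 60 true minutes, the faulty clock advances 61 minutes, so 1 faulty-clock minute corresponds to 60/61 true minutes.
From 6:15 to 12:21 on the faulty dial is 366 minutes.
True elapsed: 366 x 60/61 = 360 minutes = 6 hours.
True time: 6:15 + 6 hours = 12:15.

Final answer: 12:15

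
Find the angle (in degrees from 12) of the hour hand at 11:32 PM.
The hour hand moves 30 degrees per hour and 0.5 degrees per minute.
At 11:32: (11) x 30 + 32 x 0.5 = 330 + 16 = 346 degrees

Final answer: 346 degrees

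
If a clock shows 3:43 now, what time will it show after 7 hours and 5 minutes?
Starting time: 3:43
Adding 5 minutes to 43 minutes: 43 + 5 = 48 minutes
Adding 7 hours: 3 + 7 = 10
Final time: 10:48

Final answer: 10:48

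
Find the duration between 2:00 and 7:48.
From 2:00 to 7:48:
(7 x 60 + 48) - (2 x 60 + 0) = 468 - 120 = 348 minutes
= 5 hours and 48 minutes

Final answer: 5 hours and 48 minutes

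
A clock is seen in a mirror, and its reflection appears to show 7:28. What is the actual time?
Reflection across the vertical (12-6) axis maps a hand at angle A degrees to (360 - A) degrees, which sends a reading of T minutes past 12:00 to (720 - T) minutes past 12:00.
Mirror reads 7:28 = 448 minutes past 12:00.
Actual time: (720 - 448) mod 720 = 272 minutes = 4:32.

Final answer: 4:32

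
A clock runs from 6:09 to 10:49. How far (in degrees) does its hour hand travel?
The hour hand moves 0.5 degrees per minute.
Time elapsed: 10:49 - 6:09 = 280 minutes
Angular displacement: 280 x 0.5 = 140 degrees

Final answer: 140 degrees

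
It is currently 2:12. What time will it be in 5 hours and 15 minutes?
Starting time: 2:12
Adding 15 minutes to 12 minutes: 12 + 15 = 27 minutes
Adding 5 hours: 2 + 5 = 7
Final time: 7:27

Final answer: 7:27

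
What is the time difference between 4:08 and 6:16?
From 4:08 to 6:16:
(6 x 60 + 16) - (4 x 60 + 8) = 376 - 248 = 128 minutes
= 2 hours and 8 minutes

Final answer: 2 hours and 8 minutes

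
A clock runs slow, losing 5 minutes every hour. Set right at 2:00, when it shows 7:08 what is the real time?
For every 60 true minutes, the faulty clock advances 55 minutes, so 1 faulty-clock minute corresponds to 60/55 true minutes.
From 2:00 to 7:08 on the faulty dial is 308 minutes.
True elapsed: 308 x 60/55 = 336 minutes = 5 hours and 36 minutes.
True time: 2:00 + 5 hours and 36 minutes = 7:36.

Final answer: 7:36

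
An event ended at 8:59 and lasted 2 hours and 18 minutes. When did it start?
Starting time: 8:59 = 539 total minutes past 12:00
Subtracting: 2 hours and 18 minutes = 138 minutes
539 - 138 = 401 minutes
= 6 hours and 41 minutes past 12:00 = 6:41

Final answer: 6:41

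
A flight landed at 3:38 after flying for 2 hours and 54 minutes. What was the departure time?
Starting time: 3:38 = 218 total minutes past 12:00
Subtracting: 2 hours and 54 minutes = 174 minutes
218 - 174 = 44 minutes
= 44 minutes past 12:00 = 12:44

Final answer: 12:44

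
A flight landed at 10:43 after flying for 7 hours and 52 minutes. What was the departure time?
Starting time: 10:43 = 643 total minutes past 12:00
Subtracting: 7 hours and 52 minutes = 472 minutes
643 - 472 = 171 minutes
= 2 hours and 51 minutes past 12:00 = 2:51

Final answer: 2:51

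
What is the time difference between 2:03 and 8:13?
From 2:03 to 8:13:
(8 x 60 + 13) - (2 x 60 + 3) = 493 - 123 = 370 minutes
= 6 hours and 10 minutes

Final answer: 6 hours and 10 minutes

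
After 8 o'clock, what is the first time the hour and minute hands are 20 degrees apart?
At t minutes past 8:00, the hour hand is at 30 x 8 + 0.5t degrees and the minute hand is at 6t degrees.
The smaller angle between them is 20 degrees when |30H - 5.5t| = 20 or |30H - 5.5t| = 340.
With H = 8, solve 30 x 8 - 5.5t = +/- target for each target:
  t = (30 x 8 - 20) / 5.5 = 40
  t = (30 x 8 + 20) / 5.5 = 47.27
  t = (30 x 8 - 340) / 5.5 = -18.18 (outside (0, 60))
  t = (30 x 8 + 340) / 5.5 = 105.45 (outside (0, 60))
Valid solutions in (0, 60): {40, 47.27} minutes.
The first occurrence is t = 40 minutes.
The hands form a 20-degree angle at 40 minutes past 8:00.

Final answer: 40 minutes past 8:00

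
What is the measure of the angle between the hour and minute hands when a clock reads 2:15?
Hour hand position: 2 x 30 + 15 x 0.5 = 67.5 degrees
Minute hand position: 15 x 6 = 90 degrees
Difference: |67.5 - 90| = 22.5 degrees
The angle between the hands is 22.5 degrees

Final answer: 22.5 degrees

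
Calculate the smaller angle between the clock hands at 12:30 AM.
Hour hand position: 0 x 30 + 30 x 0.5 = 15 degrees
Minute hand position: 30 x 6 = 180 degrees
Difference: |15 - 180| = 165 degrees
The angle between the hands is 165 degrees

Final answer: 165 degrees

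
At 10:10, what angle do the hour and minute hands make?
Hour hand position: 10 x 30 + 10 x 0.5 = 305 degrees
Minute hand position: 10 x 6 = 60 degrees
Difference: |305 - 60| = 245 degrees
Since 245 > 180, the smaller angle is 360 - 245 = 115 degrees

Final answer: 115 degrees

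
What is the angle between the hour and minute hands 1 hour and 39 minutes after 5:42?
First find the time 1 hour and 39 minutes after 5:42.
Total minutes: 5 x 60 + 42 + 1 x 60 + 39 = 441.
441 mod 720 = 441 minutes = 7:21.
Now compute the angle at 7:21:
Hour hand: 7 x 30 + 21 x 0.5 = 220.5 degrees
Minute hand: 21 x 6 = 126 degrees
Difference: |220.5 - 126| = 94.5 degrees
The angle is 94.5 degrees

Final answer: 94.5 degrees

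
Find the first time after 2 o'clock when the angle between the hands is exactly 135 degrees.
At t minutes past 2:00, the hour hand is at 30 x 2 + 0.5t degrees and the minute hand is at 6t degrees.
The smaller angle between them is 135 degrees when |30H - 5.5t| = 135 or |30H - 5.5t| = 225.
With H = 2, solve 30 x 2 - 5.5t = +/- target for each target:
  t = (30 x 2 - 135) / 5.5 = -13.64 (outside (0, 60))
  t = (30 x 2 + 135) / 5.5 = 35.45
  t = (30 x 2 - 225) / 5.5 = -30 (outside (0, 60))
  t = (30 x 2 + 225) / 5.5 = 51.82
Valid solutions in (0, 60): {35.45, 51.82} minutes.
The first occurrence is t = 35.45 minutes.
The hands form a 135-degree angle at 35.45 minutes past 2:00.

Final answer: 35.45 minutes past 2:00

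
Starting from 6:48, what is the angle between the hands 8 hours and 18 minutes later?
First find the time 8 hours and 18 minutes after 6:48.
Total minutes: 6 x 60 + 48 + 8 x 60 + 18 = 906.
906 mod 720 = 186 minutes = 3:06.
Now compute the angle at 3:06:
Hour hand: 3 x 30 + 6 x 0.5 = 93 degrees
Minute hand: 6 x 6 = 36 degrees
Difference: |93 - 36| = 57 degrees
The angle is 57 degrees

Final answer: 57 degrees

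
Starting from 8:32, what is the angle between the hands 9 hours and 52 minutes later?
First find the time 9 hours and 52 minutes after 8:32.
Total minutes: 8 x 60 + 32 + 9 x 60 + 52 = 1104.
1104 mod 720 = 384 minutes = 6:24.
Now compute the angle at 6:24:
Hour hand: 6 x 30 + 24 x 0.5 = 192 degrees
Minute hand: 24 x 6 = 144 degrees
Difference: |192 - 144| = 48 degrees
The angle is 48 degrees

Final answer: 48 degrees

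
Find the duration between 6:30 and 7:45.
From 6:30 to 7:45:
(7 x 60 + 45) - (6 x 60 + 30) = 465 - 390 = 75 minutes
= 1 hour and 15 minutes

Final answer: 1 hour and 15 minutes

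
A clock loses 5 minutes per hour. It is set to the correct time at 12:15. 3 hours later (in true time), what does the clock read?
For every 60 true minutes, the faulty clock advances 60 - 5 = 55 minutes.
True elapsed: 3 hours = 180 minutes.
Faulty clock advances: 180 x 55/60 = 165 minutes (drift: 15 minutes behind).
Shown time: 12:15 + 165 minutes = 3:00.

Final answer: 3:00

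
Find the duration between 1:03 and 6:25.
From 1:03 to 6:25:
(6 x 60 + 25) - (1 x 60 + 3) = 385 - 63 = 322 minutes
= 5 hours and 22 minutes

Final answer: 5 hours and 22 minutes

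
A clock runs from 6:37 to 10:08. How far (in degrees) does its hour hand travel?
The hour hand moves 0.5 degrees per minute.
Time elapsed: 10:08 - 6:37 = 211 minutes
Angular displacement: 211 x 0.5 = 105.5 degrees

Final answer: 105.5 degrees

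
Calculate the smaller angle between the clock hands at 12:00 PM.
Hour hand position: 0 x 30 + 0 x 0.5 = 0 degrees
Minute hand position: 0 x 6 = 0 degrees
Difference: |0 - 0| = 0 degrees
The angle between the hands is 0 degrees

Final answer: 0 degrees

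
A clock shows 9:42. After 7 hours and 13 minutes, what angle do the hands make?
First find the time 7 hours and 13 minutes after 9:42.
Total minutes: 9 x 60 + 42 + 7 x 60 + 13 = 1015.
1015 mod 720 = 295 minutes = 4:55.
Now compute the angle at 4:55:
Hour hand: 4 x 30 + 55 x 0.5 = 147.5 degrees
Minute hand: 55 x 6 = 330 degrees
Difference: |147.5 - 330| = 182.5 degrees
Smaller angle: 360 - 182.5 = 177.5 degrees

Final answer: 177.5 degrees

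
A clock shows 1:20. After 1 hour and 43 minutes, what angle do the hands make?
First find the time 1 hour and 43 minutes after 1:20.
Total minutes: 1 x 60 + 20 + 1 x 60 + 43 = 183.
183 mod 720 = 183 minutes = 3:03.
Now compute the angle at 3:03:
Hour hand: 3 x 30 + 3 x 0.5 = 91.5 degrees
Minute hand: 3 x 6 = 18 degrees
Difference: |91.5 - 18| = 73.5 degrees
The angle is 73.5 degrees

Final answer: 73.5 degrees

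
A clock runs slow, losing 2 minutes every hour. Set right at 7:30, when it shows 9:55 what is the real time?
For every 60 true minutes, the faulty clock advances 58 minutes, so 1 faulty-clock minute corresponds to 60/58 true minutes.
From 7:30 to 9:55 on the faulty dial is 145 minutes.
True elapsed: 145 x 60/58 = 150 minutes = 2 hours and 30 minutes.
True time: 7:30 + 2 hours and 30 minutes = 10:00.

Final answer: 10:00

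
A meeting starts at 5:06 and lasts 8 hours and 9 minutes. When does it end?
Starting time: 5:06
Adding 9 minutes to 6 minutes: 6 + 9 = 15 minutes
Adding 8 hours: 5 + 8 = 13 - 12 = 1
Final time: 1:15

Final answer: 1:15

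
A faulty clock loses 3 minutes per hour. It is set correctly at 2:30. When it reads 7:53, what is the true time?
For every 60 true minutes, the faulty clock advances 57 minutes, so 1 faulty-clock minute corresponds to 60/57 true minutes.
From 2:30 to 7:53 on the faulty dial is 323 minutes.
True elapsed: 323 x 60/57 = 340 minutes = 5 hours and 40 minutes.
True time: 2:30 + 5 hours and 40 minutes = 8:10.

Final answer: 8:10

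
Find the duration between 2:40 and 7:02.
From 2:40 to 7:02:
(7 x 60 + 2) - (2 x 60 + 40) = 422 - 160 = 262 minutes
= 4 hours and 22 minutes

Final answer: 4 hours and 22 minutes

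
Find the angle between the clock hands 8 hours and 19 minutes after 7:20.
First find the time 8 hours and 19 minutes after 7:20.
Total minutes: 7 x 60 + 20 + 8 x 60 + 19 = 939.
939 mod 720 = 219 minutes = 3:39.
Now compute the angle at 3:39:
Hour hand: 3 x 30 + 39 x 0.5 = 109.5 degrees
Minute hand: 39 x 6 = 234 degrees
Difference: |109.5 - 234| = 124.5 degrees
The angle is 124.5 degrees

Final answer: 124.5 degrees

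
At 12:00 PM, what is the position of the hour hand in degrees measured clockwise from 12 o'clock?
The hour hand moves 30 degrees per hour and 0.5 degrees per minute.
At 12:00: (0) x 30 + 0 x 0.5 = 0 + 0 = 0 degrees

Final answer: 0 degrees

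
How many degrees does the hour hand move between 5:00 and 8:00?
The hour hand moves 0.5 degrees per minute.
Time elapsed: 8:00 - 5:00 = 180 minutes
Angular displacement: 180 x 0.5 = 90 degrees

Final answer: 90 degrees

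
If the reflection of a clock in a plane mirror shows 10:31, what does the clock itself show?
Reflection across the vertical (12-6) axis maps a hand at angle A degrees to (360 - A) degrees, which sends a reading of T minutes past 12:00 to (720 - T) minutes past 12:00.
Mirror reads 10:31 = 631 minutes past 12:00.
Actual time: (720 - 631) mod 720 = 89 minutes = 1:29.

Final answer: 1:29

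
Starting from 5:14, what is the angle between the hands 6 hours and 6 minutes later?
First find the time 6 hours and 6 minutes after 5:14.
Total minutes: 5 x 60 + 14 + 6 x 60 + 6 = 680.
680 mod 720 = 680 minutes = 11:20.
Now compute the angle at 11:20:
Hour hand: 11 x 30 + 20 x 0.5 = 340 degrees
Minute hand: 20 x 6 = 120 degrees
Difference: |340 - 120| = 220 degrees
Smaller angle: 360 - 220 = 140 degrees

Final answer: 140 degrees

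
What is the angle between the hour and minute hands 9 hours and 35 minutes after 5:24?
First find the time 9 hours and 35 minutes after 5:24.
Total minutes: 5 x 60 + 24 + 9 x 60 + 35 = 899.
899 mod 720 = 179 minutes = 2:59.
Now compute the angle at 2:59:
Hour hand: 2 x 30 + 59 x 0.5 = 89.5 degrees
Minute hand: 59 x 6 = 354 degrees
Difference: |89.5 - 354| = 264.5 degrees
Smaller angle: 360 - 264.5 = 95.5 degrees

Final answer: 95.5 degrees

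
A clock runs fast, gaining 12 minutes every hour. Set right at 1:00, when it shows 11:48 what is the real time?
For every 60 true minutes, the faulty clock advances 72 minutes, so 1 faulty-clock minute corresponds to 60/72 true minutes.
From 1:00 to 11:48 on the faulty dial is 648 minutes.
True elapsed: 648 x 60/72 = 540 minutes = 9 hours.
True time: 1:00 + 9 hours = 10:00.

Final answer: 10:00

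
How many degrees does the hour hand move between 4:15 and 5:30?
The hour hand moves 0.5 degrees per minute.
Time elapsed: 5:30 - 4:15 = 75 minutes
Angular displacement: 75 x 0.5 = 37.5 degrees

Final answer: 37.5 degrees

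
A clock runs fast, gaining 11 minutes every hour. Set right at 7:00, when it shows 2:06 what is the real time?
For every 60 true minutes, the faulty clock advances 71 minutes, so 1 faulty-clock minute corresponds to 60/71 true minutes.
From 7:00 to 2:06 on the faulty dial is 426 minutes.
True elapsed: 426 x 60/71 = 360 minutes = 6 hours.
True time: 7:00 + 6 hours = 1:00.

Final answer: 1:00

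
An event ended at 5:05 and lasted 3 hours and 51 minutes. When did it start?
Starting time: 5:05 = 305 total minutes past 12:00
Subtracting: 3 hours and 51 minutes = 231 minutes
305 - 231 = 74 minutes
= 1 hour and 14 minutes past 12:00 = 1:14

Final answer: 1:14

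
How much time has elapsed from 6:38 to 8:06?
From 6:38 to 8:06:
(8 x 60 + 6) - (6 x 60 + 38) = 486 - 398 = 88 minutes
= 1 hour and 28 minutes

Final answer: 1 hour and 28 minutes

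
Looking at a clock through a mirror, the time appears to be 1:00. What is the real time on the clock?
Reflection across the vertical (12-6) axis maps a hand at angle A degrees to (360 - A) degrees, which sends a reading of T minutes past 12:00 to (720 - T) minutes past 12:00.
Mirror reads 1:00 = 60 minutes past 12:00.
Actual time: (720 - 60) mod 720 = 660 minutes = 11:00.

Final answer: 11:00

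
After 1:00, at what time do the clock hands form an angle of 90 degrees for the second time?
At t minutes past 1:00, the hour hand is at 30 x 1 + 0.5t degrees and the minute hand is at 6t degrees.
The smaller angle between them is 90 degrees when |30H - 5.5t| = 90 or |30H - 5.5t| = 270.
With H = 1, solve 30 x 1 - 5.5t = +/- target for each target:
  t = (30 x 1 - 90) / 5.5 = -10.91 (outside (0, 60))
  t = (30 x 1 + 90) / 5.5 = 21.82
  t = (30 x 1 - 270) / 5.5 = -43.64 (outside (0, 60))
  t = (30 x 1 + 270) / 5.5 = 54.55
Valid solutions in (0, 60): {21.82, 54.55} minutes.
The second occurrence is t = 54.55 minutes.
The hands form a 90-degree angle at 54.55 minutes past 1:00.

Final answer: 54.55 minutes past 1:00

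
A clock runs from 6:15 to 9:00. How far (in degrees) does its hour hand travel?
The hour hand moves 0.5 degrees per minute.
Time elapsed: 9:00 - 6:15 = 165 minutes
Angular displacement: 165 x 0.5 = 82.5 degrees

Final answer: 82.5 degrees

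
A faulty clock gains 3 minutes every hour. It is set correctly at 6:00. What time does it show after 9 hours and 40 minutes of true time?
For every 60 true minutes, the faulty clock advances 60 + 3 = 63 minutes.
True elapsed: 9 hours and 40 minutes = 580 minutes.
Faulty clock advances: 580 x 63/60 = 609 minutes (drift: 29 minutes ahead).
Shown time: 6:00 + 609 minutes = 4:09.

Final answer: 4:09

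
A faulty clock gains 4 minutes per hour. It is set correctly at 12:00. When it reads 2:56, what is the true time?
For every 60 true minutes, the faulty clock advances 64 minutes, so 1 faulty-clock minute corresponds to 60/64 true minutes.
From 12:00 to 2:56 on the faulty dial is 176 minutes.
True elapsed: 176 x 60/64 = 165 minutes = 2 hours and 45 minutes.
True time: 12:00 + 2 hours and 45 minutes = 2:45.

Final answer: 2:45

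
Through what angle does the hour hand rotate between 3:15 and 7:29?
The hour hand moves 0.5 degrees per minute.
Time elapsed: 7:29 - 3:15 = 254 minutes
Angular displacement: 254 x 0.5 = 127 degrees

Final answer: 127 degrees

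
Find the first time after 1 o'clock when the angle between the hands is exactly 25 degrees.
At t minutes past 1:00, the hour hand is at 30 x 1 + 0.5t degrees and the minute hand is at 6t degrees.
The smaller angle between them is 25 degrees when |30H - 5.5t| = 25 or |30H - 5.5t| = 335.
With H = 1, solve 30 x 1 - 5.5t = +/- target for each target:
  t = (30 x 1 - 25) / 5.5 = 0.91
  t = (30 x 1 + 25) / 5.5 = 10
  t = (30 x 1 - 335) / 5.5 = -55.45 (outside (0, 60))
  t = (30 x 1 + 335) / 5.5 = 66.36 (outside (0, 60))
Valid solutions in (0, 60): {0.91, 10} minutes.
The first occurrence is t = 0.91 minutes.
The hands form a 25-degree angle at 0.91 minutes past 1:00.

Final answer: 0.91 minutes past 1:00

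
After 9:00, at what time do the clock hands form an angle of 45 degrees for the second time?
At t minutes past 9:00, the hour hand is at 30 x 9 + 0.5t degrees and the minute hand is at 6t degrees.
The smaller angle between them is 45 degrees when |30H - 5.5t| = 45 or |30H - 5.5t| = 315.
With H = 9, solve 30 x 9 - 5.5t = +/- target for each target:
  t = (30 x 9 - 45) / 5.5 = 40.91
  t = (30 x 9 + 45) / 5.5 = 57.27
  t = (30 x 9 - 315) / 5.5 = -8.18 (outside (0, 60))
  t = (30 x 9 + 315) / 5.5 = 106.36 (outside (0, 60))
Valid solutions in (0, 60): {40.91, 57.27} minutes.
The second occurrence is t = 57.27 minutes.
The hands form a 45-degree angle at 57.27 minutes past 9:00.

Final answer: 57.27 minutes past 9:00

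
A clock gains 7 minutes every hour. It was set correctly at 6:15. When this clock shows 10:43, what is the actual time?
For every 60 true minutes, the faulty clock advances 67 minutes, so 1 faulty-clock minute corresponds to 60/67 true minutes.
From 6:15 to 10:43 on the faulty dial is 268 minutes.
True elapsed: 268 x 60/67 = 240 minutes = 4 hours.
True time: 6:15 + 4 hours = 10:15.

Final answer: 10:15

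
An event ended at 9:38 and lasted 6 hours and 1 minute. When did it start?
Starting time: 9:38 = 578 total minutes past 12:00
Subtracting: 6 hours and 1 minute = 361 minutes
578 - 361 = 217 minutes
= 3 hours and 37 minutes past 12:00 = 3:37

Final answer: 3:37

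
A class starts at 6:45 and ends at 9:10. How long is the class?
From 6:45 to 9:10:
(9 x 60 + 10) - (6 x 60 + 45) = 550 - 405 = 145 minutes
= 2 hours and 25 minutes

Final answer: 2 hours and 25 minutes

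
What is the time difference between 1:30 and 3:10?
From 1:30 to 3:10:
(3 x 60 + 10) - (1 x 60 + 30) = 190 - 90 = 100 minutes
= 1 hour and 40 minutes

Final answer: 1 hour and 40 minutes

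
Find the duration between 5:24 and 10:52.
From 5:24 to 10:52:
(10 x 60 + 52) - (5 x 60 + 24) = 652 - 324 = 328 minutes
= 5 hours and 28 minutes

Final answer: 5 hours and 28 minutes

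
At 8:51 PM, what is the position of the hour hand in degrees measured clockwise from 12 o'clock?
The hour hand moves 30 degrees per hour and 0.5 degrees per minute.
At 8:51: (8) x 30 + 51 x 0.5 = 240 + 25.5 = 265.5 degrees

Final answer: 265.5 degrees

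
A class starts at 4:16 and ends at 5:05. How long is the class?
From 4:16 to 5:05:
(5 x 60 + 5) - (4 x 60 + 16) = 305 - 256 = 49 minutes
= 49 minutes

Final answer: 49 minutes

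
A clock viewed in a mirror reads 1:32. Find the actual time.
Reflection across the vertical (12-6) axis maps a hand at angle A degrees to (360 - A) degrees, which sends a reading of T minutes past 12:00 to (720 - T) minutes past 12:00.
Mirror reads 1:32 = 92 minutes past 12:00.
Actual time: (720 - 92) mod 720 = 628 minutes = 10:28.

Final answer: 10:28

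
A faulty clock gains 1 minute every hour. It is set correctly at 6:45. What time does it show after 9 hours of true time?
For every 60 true minutes, the faulty clock advances 60 + 1 = 61 minutes.
True elapsed: 9 hours = 540 minutes.
Faulty clock advances: 540 x 61/60 = 549 minutes (drift: 9 minutes ahead).
Shown time: 6:45 + 549 minutes = 3:54.

Final answer: 3:54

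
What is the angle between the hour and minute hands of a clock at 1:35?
Hour hand position: 1 x 30 + 35 x 0.5 = 47.5 degrees
Minute hand position: 35 x 6 = 210 degrees
Difference: |47.5 - 210| = 162.5 degrees
The angle between the hands is 162.5 degrees

Final answer: 162.5 degrees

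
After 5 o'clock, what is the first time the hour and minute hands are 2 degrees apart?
At t minutes past 5:00, the hour hand is at 30 x 5 + 0.5t degrees and the minute hand is at 6t degrees.
The smaller angle between them is 2 degrees when |30H - 5.5t| = 2 or |30H - 5.5t| = 358.
With H = 5, solve 30 x 5 - 5.5t = +/- target for each target:
  t = (30 x 5 - 2) / 5.5 = 26.91
  t = (30 x 5 + 2) / 5.5 = 27.64
  t = (30 x 5 - 358) / 5.5 = -37.82 (outside (0, 60))
  t = (30 x 5 + 358) / 5.5 = 92.36 (outside (0, 60))
Valid solutions in (0, 60): {26.91, 27.64} minutes.
The first occurrence is t = 26.91 minutes.
The hands form a 2-degree angle at 26.91 minutes past 5:00.

Final answer: 26.91 minutes past 5:00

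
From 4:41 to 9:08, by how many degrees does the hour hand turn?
The hour hand moves 0.5 degrees per minute.
Time elapsed: 9:08 - 4:41 = 267 minutes
Angular displacement: 267 x 0.5 = 133.5 degrees

Final answer: 133.5 degrees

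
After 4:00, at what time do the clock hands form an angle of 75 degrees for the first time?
At t minutes past 4:00, the hour hand is at 30 x 4 + 0.5t degrees and the minute hand is at 6t degrees.
The smaller angle between them is 75 degrees when |30H - 5.5t| = 75 or |30H - 5.5t| = 285.
With H = 4, solve 30 x 4 - 5.5t = +/- target for each target:
  t = (30 x 4 - 75) / 5.5 = 8.18
  t = (30 x 4 + 75) / 5.5 = 35.45
  t = (30 x 4 - 285) / 5.5 = -30 (outside (0, 60))
  t = (30 x 4 + 285) / 5.5 = 73.64 (outside (0, 60))
Valid solutions in (0, 60): {8.18, 35.45} minutes.
The first occurrence is t = 8.18 minutes.
The hands form a 75-degree angle at 8.18 minutes past 4:00.

Final answer: 8.18 minutes past 4:00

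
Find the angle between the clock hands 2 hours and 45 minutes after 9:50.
First find the time 2 hours and 45 minutes after 9:50.
Total minutes: 9 x 60 + 50 + 2 x 60 + 45 = 755.
755 mod 720 = 35 minutes = 12:35.
Now compute the angle at 12:35:
Hour hand: 0 x 30 + 35 x 0.5 = 17.5 degrees
Minute hand: 35 x 6 = 210 degrees
Difference: |17.5 - 210| = 192.5 degrees
Smaller angle: 360 - 192.5 = 167.5 degrees

Final answer: 167.5 degrees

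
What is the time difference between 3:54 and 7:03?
From 3:54 to 7:03:
(7 x 60 + 3) - (3 x 60 + 54) = 423 - 234 = 189 minutes
= 3 hours and 9 minutes

Final answer: 3 hours and 9 minutes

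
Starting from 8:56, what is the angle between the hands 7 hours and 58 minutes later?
First find the time 7 hours and 58 minutes after 8:56.
Total minutes: 8 x 60 + 56 + 7 x 60 + 58 = 1014.
1014 mod 720 = 294 minutes = 4:54.
Now compute the angle at 4:54:
Hour hand: 4 x 30 + 54 x 0.5 = 147 degrees
Minute hand: 54 x 6 = 324 degrees
Difference: |147 - 324| = 177 degrees
The angle is 177 degrees

Final answer: 177 degrees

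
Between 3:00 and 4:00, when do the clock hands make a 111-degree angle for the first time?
At t minutes past 3:00, the hour hand is at 30 x 3 + 0.5t degrees and the minute hand is at 6t degrees.
The smaller angle between them is 111 degrees when |30H - 5.5t| = 111 or |30H - 5.5t| = 249.
With H = 3, solve 30 x 3 - 5.5t = +/- target for each target:
  t = (30 x 3 - 111) / 5.5 = -3.82 (outside (0, 60))
  t = (30 x 3 + 111) / 5.5 = 36.55
  t = (30 x 3 - 249) / 5.5 = -28.91 (outside (0, 60))
  t = (30 x 3 + 249) / 5.5 = 61.64 (outside (0, 60))
Valid solutions in (0, 60): {36.55} minutes.
The first occurrence is t = 36.55 minutes.
The hands form a 111-degree angle at 36.55 minutes past 3:00.

Final answer: 36.55 minutes past 3:00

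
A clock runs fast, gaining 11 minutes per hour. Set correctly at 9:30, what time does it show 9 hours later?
For every 60 true minutes, the faulty clock advances 60 + 11 = 71 minutes.
True elapsed: 9 hours = 540 minutes.
Faulty clock advances: 540 x 71/60 = 639 minutes (drift: 99 minutes ahead).
Shown time: 9:30 + 639 minutes = 8:09.

Final answer: 8:09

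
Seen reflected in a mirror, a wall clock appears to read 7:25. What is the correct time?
Reflection across the vertical (12-6) axis maps a hand at angle A degrees to (360 - A) degrees, which sends a reading of T minutes past 12:00 to (720 - T) minutes past 12:00.
Mirror reads 7:25 = 445 minutes past 12:00.
Actual time: (720 - 445) mod 720 = 275 minutes = 4:35.

Final answer: 4:35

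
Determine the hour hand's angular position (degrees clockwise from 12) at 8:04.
The hour hand moves 30 degrees per hour and 0.5 degrees per minute.
At 8:04: (8) x 30 + 4 x 0.5 = 240 + 2 = 242 degrees

Final answer: 242 degrees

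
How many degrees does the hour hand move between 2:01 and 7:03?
The hour hand moves 0.5 degrees per minute.
Time elapsed: 7:03 - 2:01 = 302 minutes
Angular displacement: 302 x 0.5 = 151 degrees

Final answer: 151 degrees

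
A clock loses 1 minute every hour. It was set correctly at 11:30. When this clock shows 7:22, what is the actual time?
For every 60 true minutes, the faulty clock advances 59 minutes, so 1 faulty-clock minute corresponds to 60/59 true minutes.
From 11:30 to 7:22 on the faulty dial is 472 minutes.
True elapsed: 472 x 60/59 = 480 minutes = 8 hours.
True time: 11:30 + 8 hours = 7:30.

Final answer: 7:30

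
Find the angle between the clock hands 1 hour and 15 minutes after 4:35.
First find the time 1 hour and 15 minutes after 4:35.
Total minutes: 4 x 60 + 35 + 1 x 60 + 15 = 350.
350 mod 720 = 350 minutes = 5:50.
Now compute the angle at 5:50:
Hour hand: 5 x 30 + 50 x 0.5 = 175 degrees
Minute hand: 50 x 6 = 300 degrees
Difference: |175 - 300| = 125 degrees
The angle is 125 degrees

Final answer: 125 degrees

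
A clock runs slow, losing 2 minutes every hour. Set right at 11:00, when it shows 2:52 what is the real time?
For every 60 true minutes, the faulty clock advances 58 minutes, so 1 faulty-clock minute corresponds to 60/58 true minutes.
From 11:00 to 2:52 on the faulty dial is 232 minutes.
True elapsed: 232 x 60/58 = 240 minutes = 4 hours.
True time: 11:00 + 4 hours = 3:00.

Final answer: 3:00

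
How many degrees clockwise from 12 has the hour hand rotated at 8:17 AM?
The hour hand moves 30 degrees per hour and 0.5 degrees per minute.
At 8:17: (8) x 30 + 17 x 0.5 = 240 + 8.5 = 248.5 degrees

Final answer: 248.5 degrees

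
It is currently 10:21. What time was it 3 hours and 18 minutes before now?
Starting time: 10:21 = 621 total minutes past 12:00
Subtracting: 3 hours and 18 minutes = 198 minutes
621 - 198 = 423 minutes
= 7 hours and 3 minutes past 12:00 = 7:03

Final answer: 7:03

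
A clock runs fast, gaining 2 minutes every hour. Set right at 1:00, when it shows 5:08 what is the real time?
For every 60 true minutes, the faulty clock advances 62 minutes, so 1 faulty-clock minute corresponds to 60/62 true minutes.
From 1:00 to 5:08 on the faulty dial is 248 minutes.
True elapsed: 248 x 60/62 = 240 minutes = 4 hours.
True time: 1:00 + 4 hours = 5:00.

Final answer: 5:00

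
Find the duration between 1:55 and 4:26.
From 1:55 to 4:26:
(4 x 60 + 26) - (1 x 60 + 55) = 266 - 115 = 151 minutes
= 2 hours and 31 minutes

Final answer: 2 hours and 31 minutes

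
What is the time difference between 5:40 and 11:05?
From 5:40 to 11:05:
(11 x 60 + 5) - (5 x 60 + 40) = 665 - 340 = 325 minutes
= 5 hours and 25 minutes

Final answer: 5 hours and 25 minutes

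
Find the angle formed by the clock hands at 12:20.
Hour hand position: 0 x 30 + 20 x 0.5 = 10 degrees
Minute hand position: 20 x 6 = 120 degrees
Difference: |10 - 120| = 110 degrees
The angle between the hands is 110 degrees

Final answer: 110 degrees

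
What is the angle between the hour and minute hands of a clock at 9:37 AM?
Hour hand position: 9 x 30 + 37 x 0.5 = 288.5 degrees
Minute hand position: 37 x 6 = 222 degrees
Difference: |288.5 - 222| = 66.5 degrees
The angle between the hands is 66.5 degrees

Final answer: 66.5 degrees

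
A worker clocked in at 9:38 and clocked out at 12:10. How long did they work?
From 9:38 to 12:10:
(12 x 60 + 10) - (9 x 60 + 38) = 730 - 578 = 152 minutes
= 2 hours and 32 minutes

Final answer: 2 hours and 32 minutes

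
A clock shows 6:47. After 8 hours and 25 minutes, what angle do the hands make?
First find the time 8 hours and 25 minutes after 6:47.
Total minutes: 6 x 60 + 47 + 8 x 60 + 25 = 912.
912 mod 720 = 192 minutes = 3:12.
Now compute the angle at 3:12:
Hour hand: 3 x 30 + 12 x 0.5 = 96 degrees
Minute hand: 12 x 6 = 72 degrees
Difference: |96 - 72| = 24 degrees
The angle is 24 degrees

Final answer: 24 degrees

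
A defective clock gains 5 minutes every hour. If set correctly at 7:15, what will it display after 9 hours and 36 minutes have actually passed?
For every 60 true minutes, the faulty clock advances 60 + 5 = 65 minutes.
True elapsed: 9 hours and 36 minutes = 576 minutes.
Faulty clock advances: 576 x 65/60 = 624 minutes (drift: 48 minutes ahead).
Shown time: 7:15 + 624 minutes = 5:39.

Final answer: 5:39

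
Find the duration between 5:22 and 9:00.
From 5:22 to 9:00:
(9 x 60 + 0) - (5 x 60 + 22) = 540 - 322 = 218 minutes
= 3 hours and 38 minutes

Final answer: 3 hours and 38 minutes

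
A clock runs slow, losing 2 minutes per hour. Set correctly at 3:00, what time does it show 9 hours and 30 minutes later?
For every 60 true minutes, the faulty clock advances 60 - 2 = 58 minutes.
True elapsed: 9 hours and 30 minutes = 570 minutes.
Faulty clock advances: 570 x 58/60 = 551 minutes (drift: 19 minutes behind).
Shown time: 3:00 + 551 minutes = 12:11.

Final answer: 12:11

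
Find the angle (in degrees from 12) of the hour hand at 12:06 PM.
The hour hand moves 30 degrees per hour and 0.5 degrees per minute.
At 12:06: (0) x 30 + 6 x 0.5 = 0 + 3 = 3 degrees

Final answer: 3 degrees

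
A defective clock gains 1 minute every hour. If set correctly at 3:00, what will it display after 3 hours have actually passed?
For every 60 true minutes, the faulty clock advances 60 + 1 = 61 minutes.
True elapsed: 3 hours = 180 minutes.
Faulty clock advances: 180 x 61/60 = 183 minutes (drift: 3 minutes ahead).
Shown time: 3:00 + 183 minutes = 6:03.

Final answer: 6:03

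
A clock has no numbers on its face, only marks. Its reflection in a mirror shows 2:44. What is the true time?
Reflection across the vertical (12-6) axis maps a hand at angle A degrees to (360 - A) degrees, which sends a reading of T minutes past 12:00 to (720 - T) minutes past 12:00.
Mirror reads 2:44 = 164 minutes past 12:00.
Actual time: (720 - 164) mod 720 = 556 minutes = 9:16.

Final answer: 9:16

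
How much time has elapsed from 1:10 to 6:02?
From 1:10 to 6:02:
(6 x 60 + 2) - (1 x 60 + 10) = 362 - 70 = 292 minutes
= 4 hours and 52 minutes

Final answer: 4 hours and 52 minutes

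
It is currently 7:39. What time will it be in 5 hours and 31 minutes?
Starting time: 7:39
Adding 31 minutes to 39 minutes: 39 + 31 = 70 minutes = 1 hour and 10 minutes
Adding 5 hours: 7 + 5 + 1 (carry) = 13 - 12 = 1
Final time: 1:10

Final answer: 1:10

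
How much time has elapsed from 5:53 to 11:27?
From 5:53 to 11:27:
(11 x 60 + 27) - (5 x 60 + 53) = 687 - 353 = 334 minutes
= 5 hours and 34 minutes

Final answer: 5 hours and 34 minutes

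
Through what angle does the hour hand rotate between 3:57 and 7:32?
The hour hand moves 0.5 degrees per minute.
Time elapsed: 7:32 - 3:57 = 215 minutes
Angular displacement: 215 x 0.5 = 107.5 degrees

Final answer: 107.5 degrees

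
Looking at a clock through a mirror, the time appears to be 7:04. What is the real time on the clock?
Reflection across the vertical (12-6) axis maps a hand at angle A degrees to (360 - A) degrees, which sends a reading of T minutes past 12:00 to (720 - T) minutes past 12:00.
Mirror reads 7:04 = 424 minutes past 12:00.
Actual time: (720 - 424) mod 720 = 296 minutes = 4:56.

Final answer: 4:56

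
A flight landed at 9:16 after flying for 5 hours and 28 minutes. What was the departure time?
Starting time: 9:16 = 556 total minutes past 12:00
Subtracting: 5 hours and 28 minutes = 328 minutes
556 - 328 = 228 minutes
= 3 hours and 48 minutes past 12:00 = 3:48

Final answer: 3:48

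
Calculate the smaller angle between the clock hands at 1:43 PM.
Hour hand position: 1 x 30 + 43 x 0.5 = 51.5 degrees
Minute hand position: 43 x 6 = 258 degrees
Difference: |51.5 - 258| = 206.5 degrees
Since 206.5 > 180, the smaller angle is 360 - 206.5 = 153.5 degrees

Final answer: 153.5 degrees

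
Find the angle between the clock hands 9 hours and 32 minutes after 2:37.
First find the time 9 hours and 32 minutes after 2:37.
Total minutes: 2 x 60 + 37 + 9 x 60 + 32 = 729.
729 mod 720 = 9 minutes = 12:09.
Now compute the angle at 12:09:
Hour hand: 0 x 30 + 9 x 0.5 = 4.5 degrees
Minute hand: 9 x 6 = 54 degrees
Difference: |4.5 - 54| = 49.5 degrees
The angle is 49.5 degrees

Final answer: 49.5 degrees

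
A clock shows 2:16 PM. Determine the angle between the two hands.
Hour hand position: 2 x 30 + 16 x 0.5 = 68 degrees
Minute hand position: 16 x 6 = 96 degrees
Difference: |68 - 96| = 28 degrees
The angle between the hands is 28 degrees

Final answer: 28 degrees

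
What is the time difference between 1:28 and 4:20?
From 1:28 to 4:20:
(4 x 60 + 20) - (1 x 60 + 28) = 260 - 88 = 172 minutes
= 2 hours and 52 minutes

Final answer: 2 hours and 52 minutes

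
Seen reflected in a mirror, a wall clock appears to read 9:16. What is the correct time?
Reflection across the vertical (12-6) axis maps a hand at angle A degrees to (360 - A) degrees, which sends a reading of T minutes past 12:00 to (720 - T) minutes past 12:00.
Mirror reads 9:16 = 556 minutes past 12:00.
Actual time: (720 - 556) mod 720 = 164 minutes = 2:44.

Final answer: 2:44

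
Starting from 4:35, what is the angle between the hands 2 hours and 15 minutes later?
First find the time 2 hours and 15 minutes after 4:35.
Total minutes: 4 x 60 + 35 + 2 x 60 + 15 = 410.
410 mod 720 = 410 minutes = 6:50.
Now compute the angle at 6:50:
Hour hand: 6 x 30 + 50 x 0.5 = 205 degrees
Minute hand: 50 x 6 = 300 degrees
Difference: |205 - 300| = 95 degrees
The angle is 95 degrees

Final answer: 95 degrees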